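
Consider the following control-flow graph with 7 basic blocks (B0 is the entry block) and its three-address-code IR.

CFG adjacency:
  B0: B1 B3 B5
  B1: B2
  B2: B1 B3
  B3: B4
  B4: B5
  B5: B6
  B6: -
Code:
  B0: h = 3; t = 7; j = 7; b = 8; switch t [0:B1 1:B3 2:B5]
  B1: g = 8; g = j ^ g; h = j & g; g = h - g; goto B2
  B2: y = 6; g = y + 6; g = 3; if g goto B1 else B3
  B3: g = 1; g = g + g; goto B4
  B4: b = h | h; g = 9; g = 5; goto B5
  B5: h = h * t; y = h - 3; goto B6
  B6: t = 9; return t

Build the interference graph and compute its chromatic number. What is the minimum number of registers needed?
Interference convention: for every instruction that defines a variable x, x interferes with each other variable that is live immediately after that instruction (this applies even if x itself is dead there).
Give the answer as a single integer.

Per-block:
  B0: def={b,h,j,t} ue=∅
  B1: def={g,h} ue={j}
  B2: def={g,y} ue=∅
  B3: def={g} ue=∅
  B4: def={b,g} ue={h}
  B5: def={h,y} ue={h,t}
  B6: def={t} ue=∅

Live sets:
  B0 li=∅ lo={h,j,t}
  B1 li={j,t} lo={h,j,t}
  B2 li={h,j,t} lo={h,j,t}
  B3 li={h,t} lo={h,t}
  B4 li={h,t} lo={h,t}
  B5 li={h,t} lo=∅
  B6 li=∅ lo=∅

Interference:
  b: {h,j,t}
  g: {h,j,t}
  h: {b,g,j,t,y}
  j: {b,g,h,t,y}
  t: {b,g,h,j,y}
  y: {h,j,t}

Chromatic number:
  lower bound: {b,h,j,t} mutually conflict ⇒ χ ≥ 4
  assign b→r3 g→r3 h→r0 j→r1 t→r2 y→r3 — no edge inside a register ⇒ χ ≤ 4
  χ = 4

Answer: 4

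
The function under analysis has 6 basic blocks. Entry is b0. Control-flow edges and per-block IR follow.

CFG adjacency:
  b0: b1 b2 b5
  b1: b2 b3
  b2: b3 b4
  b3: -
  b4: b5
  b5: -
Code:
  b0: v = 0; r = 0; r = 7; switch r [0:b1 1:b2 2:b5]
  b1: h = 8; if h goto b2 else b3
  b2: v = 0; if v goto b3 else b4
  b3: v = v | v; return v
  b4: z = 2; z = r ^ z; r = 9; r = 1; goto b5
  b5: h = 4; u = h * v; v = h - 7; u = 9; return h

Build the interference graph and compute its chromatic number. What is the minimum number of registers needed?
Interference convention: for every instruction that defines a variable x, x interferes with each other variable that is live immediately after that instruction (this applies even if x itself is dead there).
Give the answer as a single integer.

Block summaries:
  b0: def={r,v} ue=∅
  b1: def={h} ue=∅
  b2: def={v} ue=∅
  b3: def={v} ue={v}
  b4: def={r,z} ue={r}
  b5: def={h,u,v} ue={v}

Backward fixpoint:
  live b0: ∅→{r,v}
  live b1: {r,v}→{r,v}
  live b2: {r}→{r,v}
  live b3: {v}→∅
  live b4: {r,v}→{v}
  live b5: {v}→∅

Interfere edges:
  h: {r,u,v}
  r: {h,v,z}
  u: {h}
  v: {h,r,z}
  z: {r,v}

Registers:
  clique {h,r,v} ⇒ need ≥ 3
  3-colouring: r0={h,z}  r1={r,u}  r2={v}
  χ = 3

Answer: 3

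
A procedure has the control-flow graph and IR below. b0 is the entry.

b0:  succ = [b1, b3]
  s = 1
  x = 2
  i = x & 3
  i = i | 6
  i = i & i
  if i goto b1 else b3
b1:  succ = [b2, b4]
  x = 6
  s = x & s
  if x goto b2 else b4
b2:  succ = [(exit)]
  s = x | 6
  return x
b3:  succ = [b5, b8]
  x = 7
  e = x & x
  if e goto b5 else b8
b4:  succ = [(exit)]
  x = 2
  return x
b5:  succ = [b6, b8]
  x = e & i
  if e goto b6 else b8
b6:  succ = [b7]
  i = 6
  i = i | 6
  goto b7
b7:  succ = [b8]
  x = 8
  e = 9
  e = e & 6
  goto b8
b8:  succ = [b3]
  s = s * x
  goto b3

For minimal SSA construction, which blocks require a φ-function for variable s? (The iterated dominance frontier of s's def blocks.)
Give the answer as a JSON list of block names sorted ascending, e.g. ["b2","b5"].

idom tree: b1←b0 b2←b1 b3←b0 b4←b1 b5←b3 b6←b5 b7←b6 b8←b3
Join-block Dom:
  b3: preds {b0,b8}: {b0} ∩ {b0,b3,b8} = {b0}; idom=b0
  b8: preds {b3,b5,b7}: {b0,b3} ∩ {b0,b3,b5} ∩ {b0,b3,b5,b6,b7} = {b0,b3}; idom=b3

Frontier:
  b3←b0: walk · to b0
  b3←b8: walk b8→b3 to b0
  b8←b3: walk · to b3
  b8←b5: walk b5 to b3
  b8←b7: walk b7→b6→b5 to b3
  b0: DF=∅
  b1: DF=∅
  b2: DF=∅
  b3: DF={b3}
  b4: DF=∅
  b5: DF={b8}
  b6: DF={b8}
  b7: DF={b8}
  b8: DF={b3}

φ for s: defs {b0,b1,b2,b8}
  DF⁺ = {b3}

Answer: ["b3"]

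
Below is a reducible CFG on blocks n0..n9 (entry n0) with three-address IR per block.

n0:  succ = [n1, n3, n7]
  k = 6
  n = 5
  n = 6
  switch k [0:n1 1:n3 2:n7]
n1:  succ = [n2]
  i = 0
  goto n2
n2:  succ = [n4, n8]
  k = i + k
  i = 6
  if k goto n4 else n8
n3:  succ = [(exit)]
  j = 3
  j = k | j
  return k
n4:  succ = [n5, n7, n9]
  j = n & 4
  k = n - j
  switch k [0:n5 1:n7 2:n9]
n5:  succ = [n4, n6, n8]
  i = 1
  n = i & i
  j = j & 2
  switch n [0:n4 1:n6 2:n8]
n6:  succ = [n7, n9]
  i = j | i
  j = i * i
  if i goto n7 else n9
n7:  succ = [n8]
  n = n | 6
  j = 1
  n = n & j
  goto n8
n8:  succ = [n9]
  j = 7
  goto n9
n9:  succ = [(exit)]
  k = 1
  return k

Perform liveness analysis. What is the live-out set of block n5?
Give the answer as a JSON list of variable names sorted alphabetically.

def/use:
  n0: def={k,n} ue=∅
  n1: def={i} ue=∅
  n2: def={i,k} ue={i,k}
  n3: def={j} ue={k}
  n4: def={j,k} ue={n}
  n5: def={i,j,n} ue={j}
  n6: def={i,j} ue={i,j}
  n7: def={j,n} ue={n}
  n8: def={j} ue=∅
  n9: def={k} ue=∅

Live sets:
  live n0: ∅→{k,n}
  live n1: {k,n}→{i,k,n}
  live n2: {i,k,n}→{n}
  live n3: {k}→∅
  live n4: {n}→{j,n}
  live n5: {j}→{i,j,n}
  live n6: {i,j,n}→{n}
  live n7: {n}→∅
  live n8: ∅→∅
  live n9: ∅→∅

live-out(n5) = ["i", "j", "n"]

Answer: ["i", "j", "n"]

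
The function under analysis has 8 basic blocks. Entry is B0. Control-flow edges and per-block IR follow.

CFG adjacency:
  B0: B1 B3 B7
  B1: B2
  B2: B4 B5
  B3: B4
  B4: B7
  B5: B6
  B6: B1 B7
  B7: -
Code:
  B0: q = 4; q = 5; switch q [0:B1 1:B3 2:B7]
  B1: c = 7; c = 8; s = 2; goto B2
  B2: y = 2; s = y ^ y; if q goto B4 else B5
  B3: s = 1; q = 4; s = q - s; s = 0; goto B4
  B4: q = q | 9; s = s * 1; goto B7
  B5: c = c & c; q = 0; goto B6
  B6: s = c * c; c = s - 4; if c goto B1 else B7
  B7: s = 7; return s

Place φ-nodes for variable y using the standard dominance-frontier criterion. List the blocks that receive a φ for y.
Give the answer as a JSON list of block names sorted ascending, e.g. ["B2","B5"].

Answer: ["B1", "B4", "B7"]

Analysis:
idom tree: B1←B0 B2←B1 B3←B0 B4←B0 B5←B2 B6←B5 B7←B0
Dom∩ at merges:
  B1: preds {B0,B6}: {B0} ∩ {B0,B1,B2,B5,B6} = {B0}; idom=B0
  B4: preds {B2,B3}: {B0,B1,B2} ∩ {B0,B3} = {B0}; idom=B0
  B7: preds {B0,B4,B6}: {B0} ∩ {B0,B4} ∩ {B0,B1,B2,B5,B6} = {B0}; idom=B0

DF derivation:
  join B1 pred B0: · stop@B0
  join B1 pred B6: B6→B5→B2→B1 stop@B0
  join B4 pred B2: B2→B1 stop@B0
  join B4 pred B3: B3 stop@B0
  join B7 pred B0: · stop@B0
  join B7 pred B4: B4 stop@B0
  join B7 pred B6: B6→B5→B2→B1 stop@B0
  DF(B0)=∅
  DF(B1)={B1,B4,B7}
  DF(B2)={B1,B4,B7}
  DF(B3)={B4}
  DF(B4)={B7}
  DF(B5)={B1,B7}
  DF(B6)={B1,B7}
  DF(B7)=∅

φ for y: defs {B2}
  DF⁺ = {B1,B4,B7}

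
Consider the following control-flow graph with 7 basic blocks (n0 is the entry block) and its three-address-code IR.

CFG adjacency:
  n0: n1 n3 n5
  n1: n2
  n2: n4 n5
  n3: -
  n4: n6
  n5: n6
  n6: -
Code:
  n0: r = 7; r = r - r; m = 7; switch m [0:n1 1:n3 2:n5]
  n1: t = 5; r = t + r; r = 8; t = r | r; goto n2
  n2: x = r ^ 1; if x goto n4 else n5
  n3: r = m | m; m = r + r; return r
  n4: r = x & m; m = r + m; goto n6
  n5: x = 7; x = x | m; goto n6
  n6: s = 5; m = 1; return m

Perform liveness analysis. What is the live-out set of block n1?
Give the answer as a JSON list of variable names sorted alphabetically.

Per-block:
  n0: def={m,r} ue=∅
  n1: def={r,t} ue={r}
  n2: def={x} ue={r}
  n3: def={m,r} ue={m}
  n4: def={m,r} ue={m,x}
  n5: def={x} ue={m}
  n6: def={m,s} ue=∅

Live sets:
  live n0: ∅→{m,r}
  live n1: {m,r}→{m,r}
  live n2: {m,r}→{m,x}
  live n3: {m}→∅
  live n4: {m,x}→∅
  live n5: {m}→∅
  live n6: ∅→∅

live-out(n1) = ["m", "r"]

Answer: ["m", "r"]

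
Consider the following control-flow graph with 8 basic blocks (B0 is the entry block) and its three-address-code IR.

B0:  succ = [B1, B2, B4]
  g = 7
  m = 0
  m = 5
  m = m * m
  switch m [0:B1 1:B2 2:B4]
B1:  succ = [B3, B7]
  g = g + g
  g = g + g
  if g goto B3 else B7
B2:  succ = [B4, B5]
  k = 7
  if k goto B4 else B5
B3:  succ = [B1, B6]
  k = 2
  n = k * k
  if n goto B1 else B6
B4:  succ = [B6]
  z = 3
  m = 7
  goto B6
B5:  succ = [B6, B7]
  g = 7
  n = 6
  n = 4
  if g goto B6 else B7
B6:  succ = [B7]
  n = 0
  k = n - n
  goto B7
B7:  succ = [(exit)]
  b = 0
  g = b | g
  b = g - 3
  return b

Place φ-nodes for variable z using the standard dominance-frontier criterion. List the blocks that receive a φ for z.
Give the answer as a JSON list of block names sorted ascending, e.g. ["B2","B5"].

Answer: ["B6", "B7"]

Derivation:
idom tree: B1←B0 B2←B0 B3←B1 B4←B0 B5←B2 B6←B0 B7←B0
Dom at joins:
  B1: preds {B0,B3}: {B0} ∩ {B0,B1,B3} = {B0}; idom=B0
  B4: preds {B0,B2}: {B0} ∩ {B0,B2} = {B0}; idom=B0
  B6: preds {B3,B4,B5}: {B0,B1,B3} ∩ {B0,B4} ∩ {B0,B2,B5} = {B0}; idom=B0
  B7: preds {B1,B5,B6}: {B0,B1} ∩ {B0,B2,B5} ∩ {B0,B6} = {B0}; idom=B0

Frontier:
  B1←B0: walk · to B0
  B1←B3: walk B3→B1 to B0
  B4←B0: walk · to B0
  B4←B2: walk B2 to B0
  B6←B3: walk B3→B1 to B0
  B6←B4: walk B4 to B0
  B6←B5: walk B5→B2 to B0
  B7←B1: walk B1 to B0
  B7←B5: walk B5→B2 to B0
  B7←B6: walk B6 to B0
  B0 → ∅
  B1 → {B1,B6,B7}
  B2 → {B4,B6,B7}
  B3 → {B1,B6}
  B4 → {B6}
  B5 → {B6,B7}
  B6 → {B7}
  B7 → ∅

φ for z: defs {B4}
  DF⁺ = {B6,B7}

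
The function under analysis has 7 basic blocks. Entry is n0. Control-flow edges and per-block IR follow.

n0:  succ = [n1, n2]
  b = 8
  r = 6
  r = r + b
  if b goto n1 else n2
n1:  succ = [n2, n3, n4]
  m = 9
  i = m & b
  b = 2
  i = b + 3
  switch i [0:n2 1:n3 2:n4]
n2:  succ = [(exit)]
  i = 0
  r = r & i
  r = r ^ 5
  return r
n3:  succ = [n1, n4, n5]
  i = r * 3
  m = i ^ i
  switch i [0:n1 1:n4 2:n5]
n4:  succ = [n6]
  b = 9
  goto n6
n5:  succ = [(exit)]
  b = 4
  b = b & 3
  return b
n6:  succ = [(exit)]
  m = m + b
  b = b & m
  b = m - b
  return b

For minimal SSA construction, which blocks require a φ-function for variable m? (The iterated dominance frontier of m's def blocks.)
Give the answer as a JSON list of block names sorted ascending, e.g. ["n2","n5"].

Answer: ["n1", "n2", "n4"]

Derivation:
idom tree: n1←n0 n2←n0 n3←n1 n4←n1 n5←n3 n6←n4
Join-block Dom:
  n1: preds {n0,n3}: {n0} ∩ {n0,n1,n3} = {n0}; idom=n0
  n2: preds {n0,n1}: {n0} ∩ {n0,n1} = {n0}; idom=n0
  n4: preds {n1,n3}: {n0,n1} ∩ {n0,n1,n3} = {n0,n1}; idom=n1

DF derivation:
  n1←n0: walk · to n0
  n1←n3: walk n3→n1 to n0
  n2←n0: walk · to n0
  n2←n1: walk n1 to n0
  n4←n1: walk · to n1
  n4←n3: walk n3 to n1
  n0 → ∅
  n1 → {n1,n2}
  n2 → ∅
  n3 → {n1,n4}
  n4 → ∅
  n5 → ∅
  n6 → ∅

φ for m: defs {n1,n3,n6}
  DF⁺ = {n1,n2,n4}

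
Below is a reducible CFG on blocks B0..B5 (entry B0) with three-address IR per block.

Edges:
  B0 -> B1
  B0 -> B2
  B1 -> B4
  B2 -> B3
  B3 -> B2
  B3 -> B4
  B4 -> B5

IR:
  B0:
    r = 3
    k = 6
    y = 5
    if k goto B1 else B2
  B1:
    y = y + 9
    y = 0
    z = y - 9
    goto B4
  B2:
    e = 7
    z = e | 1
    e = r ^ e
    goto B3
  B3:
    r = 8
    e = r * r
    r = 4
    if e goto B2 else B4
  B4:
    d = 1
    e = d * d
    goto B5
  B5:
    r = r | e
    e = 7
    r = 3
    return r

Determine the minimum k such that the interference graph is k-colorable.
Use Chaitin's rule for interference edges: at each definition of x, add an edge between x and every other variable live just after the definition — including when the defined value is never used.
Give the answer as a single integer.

Per-block:
  B0: {k,r,y} / ∅
  B1: {y,z} / {y}
  B2: {e,z} / {r}
  B3: {e,r} / ∅
  B4: {d,e} / ∅
  B5: {e,r} / {e,r}

Live sets:
  B0 li=∅ lo={r,y}
  B1 li={r,y} lo={r}
  B2 li={r} lo=∅
  B3 li=∅ lo={r}
  B4 li={r} lo={e,r}
  B5 li={e,r} lo=∅

Interference:
  d↔{r}
  e↔{r,z}
  k↔{r,y}
  r↔{d,e,k,y,z}
  y↔{k,r}
  z↔{e,r}

Chromatic number:
  {e,r,z} pairwise interfere (3-clique) ⇒ χ ≥ 3
  3-colouring: r0={r}  r1={d,e,k}  r2={y,z}
  χ = 3

Answer: 3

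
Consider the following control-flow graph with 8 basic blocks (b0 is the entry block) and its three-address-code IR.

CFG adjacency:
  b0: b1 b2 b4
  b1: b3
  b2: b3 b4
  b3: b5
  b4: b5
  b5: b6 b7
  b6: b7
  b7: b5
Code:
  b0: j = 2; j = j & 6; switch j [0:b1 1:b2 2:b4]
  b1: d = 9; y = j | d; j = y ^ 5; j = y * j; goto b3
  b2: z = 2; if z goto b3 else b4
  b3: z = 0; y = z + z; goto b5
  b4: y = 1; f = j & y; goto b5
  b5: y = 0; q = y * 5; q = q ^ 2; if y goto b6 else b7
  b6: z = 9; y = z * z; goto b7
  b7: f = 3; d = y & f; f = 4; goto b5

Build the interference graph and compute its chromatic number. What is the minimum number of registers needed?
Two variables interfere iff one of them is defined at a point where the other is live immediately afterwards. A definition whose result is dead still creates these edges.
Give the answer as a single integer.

def/use:
  b0: {j} / ∅
  b1: {d,j,y} / {j}
  b2: {z} / ∅
  b3: {y,z} / ∅
  b4: {f,y} / {j}
  b5: {q,y} / ∅
  b6: {y,z} / ∅
  b7: {d,f} / {y}

Liveness:
  b0: in=∅ out={j}
  b1: in={j} out=∅
  b2: in={j} out={j}
  b3: in=∅ out=∅
  b4: in={j} out=∅
  b5: in=∅ out={y}
  b6: in=∅ out={y}
  b7: in={y} out=∅

Interference:
  d: {j}
  f: {y}
  j: {d,y,z}
  q: {y}
  y: {f,j,q}
  z: {j}

Colouring:
  {d,j} pairwise interfere (2-clique) ⇒ χ ≥ 2
  assign d→R1 f→R0 j→R0 q→R0 y→R1 z→R1 — no edge inside a register ⇒ χ ≤ 2
  χ = 2

Answer: 2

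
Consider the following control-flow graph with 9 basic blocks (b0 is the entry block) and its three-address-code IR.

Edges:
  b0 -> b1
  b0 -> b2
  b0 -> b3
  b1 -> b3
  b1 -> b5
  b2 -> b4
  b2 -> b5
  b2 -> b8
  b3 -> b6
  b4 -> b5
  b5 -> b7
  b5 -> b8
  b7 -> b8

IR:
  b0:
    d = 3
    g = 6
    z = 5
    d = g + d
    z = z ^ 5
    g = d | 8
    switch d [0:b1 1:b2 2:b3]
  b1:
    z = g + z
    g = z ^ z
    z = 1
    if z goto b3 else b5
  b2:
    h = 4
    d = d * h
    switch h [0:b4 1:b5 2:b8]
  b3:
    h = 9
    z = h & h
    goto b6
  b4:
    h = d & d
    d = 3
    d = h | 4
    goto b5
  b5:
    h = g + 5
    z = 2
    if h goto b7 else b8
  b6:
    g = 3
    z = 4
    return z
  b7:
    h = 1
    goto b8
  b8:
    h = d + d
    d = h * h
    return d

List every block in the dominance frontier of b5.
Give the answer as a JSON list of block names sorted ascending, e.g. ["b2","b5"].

Answer: ["b8"]

Derivation:
idom tree: b1←b0 b2←b0 b3←b0 b4←b2 b5←b0 b6←b3 b7←b5 b8←b0
Join-block Dom:
  b3: preds {b0,b1}: {b0} ∩ {b0,b1} = {b0}; idom=b0
  b5: preds {b1,b2,b4}: {b0,b1} ∩ {b0,b2} ∩ {b0,b2,b4} = {b0}; idom=b0
  b8: preds {b2,b5,b7}: {b0,b2} ∩ {b0,b5} ∩ {b0,b5,b7} = {b0}; idom=b0

DF derivation:
  b3←b0: walk · to b0
  b3←b1: walk b1 to b0
  b5←b1: walk b1 to b0
  b5←b2: walk b2 to b0
  b5←b4: walk b4→b2 to b0
  b8←b2: walk b2 to b0
  b8←b5: walk b5 to b0
  b8←b7: walk b7→b5 to b0
  b0: DF=∅
  b1: DF={b3,b5}
  b2: DF={b5,b8}
  b3: DF=∅
  b4: DF={b5}
  b5: DF={b8}
  b6: DF=∅
  b7: DF={b8}
  b8: DF=∅

DF(b5) = ["b8"]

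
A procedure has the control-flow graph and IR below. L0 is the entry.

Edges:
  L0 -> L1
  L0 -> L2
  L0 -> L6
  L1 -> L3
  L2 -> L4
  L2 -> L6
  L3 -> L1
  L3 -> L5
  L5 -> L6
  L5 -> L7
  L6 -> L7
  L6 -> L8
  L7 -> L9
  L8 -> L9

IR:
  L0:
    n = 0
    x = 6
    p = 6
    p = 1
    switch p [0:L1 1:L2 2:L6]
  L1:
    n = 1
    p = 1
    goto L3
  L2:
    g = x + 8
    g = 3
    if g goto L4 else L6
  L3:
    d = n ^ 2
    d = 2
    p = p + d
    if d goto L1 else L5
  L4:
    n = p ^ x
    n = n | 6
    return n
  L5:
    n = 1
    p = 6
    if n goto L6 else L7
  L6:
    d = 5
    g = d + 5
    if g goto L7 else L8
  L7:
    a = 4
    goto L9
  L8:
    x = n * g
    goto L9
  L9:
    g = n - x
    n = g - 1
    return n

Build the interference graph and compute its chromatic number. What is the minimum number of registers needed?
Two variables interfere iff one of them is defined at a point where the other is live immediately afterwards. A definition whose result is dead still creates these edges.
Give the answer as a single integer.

Answer: 4

Working:
def/use:
  L0: def={n,p,x} ue=∅
  L1: def={n,p} ue=∅
  L2: def={g} ue={x}
  L3: def={d,p} ue={n,p}
  L4: def={n} ue={p,x}
  L5: def={n,p} ue=∅
  L6: def={d,g} ue=∅
  L7: def={a} ue=∅
  L8: def={x} ue={g,n}
  L9: def={g,n} ue={n,x}

Backward fixpoint:
  L0 li=∅ lo={n,p,x}
  L1 li={x} lo={n,p,x}
  L2 li={n,p,x} lo={n,p,x}
  L3 li={n,p,x} lo={x}
  L4 li={p,x} lo=∅
  L5 li={x} lo={n,x}
  L6 li={n,x} lo={g,n,x}
  L7 li={n,x} lo={n,x}
  L8 li={g,n} lo={n,x}
  L9 li={n,x} lo=∅

Interference:
  a — {n,x}
  d — {n,p,x}
  g — {n,p,x}
  n — {a,d,g,p,x}
  p — {d,g,n,x}
  x — {a,d,g,n,p}

Chromatic number:
  clique {d,n,p,x} ⇒ need ≥ 4
  4-colouring: r0={n}  r1={x}  r2={a,p}  r3={d,g}
  χ = 4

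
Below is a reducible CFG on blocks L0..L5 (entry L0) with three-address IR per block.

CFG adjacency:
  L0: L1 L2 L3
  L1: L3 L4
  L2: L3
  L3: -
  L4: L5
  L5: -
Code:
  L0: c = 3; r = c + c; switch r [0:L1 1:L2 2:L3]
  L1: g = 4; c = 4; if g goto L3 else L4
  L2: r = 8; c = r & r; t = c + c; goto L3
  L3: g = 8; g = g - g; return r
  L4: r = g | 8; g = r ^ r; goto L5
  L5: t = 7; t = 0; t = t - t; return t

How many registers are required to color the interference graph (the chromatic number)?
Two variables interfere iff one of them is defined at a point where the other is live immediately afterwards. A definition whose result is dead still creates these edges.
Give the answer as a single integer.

Per-block:
  L0: def={c,r} ue=∅
  L1: def={c,g} ue=∅
  L2: def={c,r,t} ue=∅
  L3: def={g} ue={r}
  L4: def={g,r} ue={g}
  L5: def={t} ue=∅

Live sets:
  L0 li=∅ lo={r}
  L1 li={r} lo={g,r}
  L2 li=∅ lo={r}
  L3 li={r} lo=∅
  L4 li={g} lo=∅
  L5 li=∅ lo=∅

Conflict graph:
  c — {g,r}
  g — {c,r}
  r — {c,g,t}
  t — {r}

Colouring:
  lower bound: {c,g,r} mutually conflict ⇒ χ ≥ 3
  assign c→c1 g→c2 r→c0 t→c1 — no edge inside a register ⇒ χ ≤ 3
  χ = 3

Answer: 3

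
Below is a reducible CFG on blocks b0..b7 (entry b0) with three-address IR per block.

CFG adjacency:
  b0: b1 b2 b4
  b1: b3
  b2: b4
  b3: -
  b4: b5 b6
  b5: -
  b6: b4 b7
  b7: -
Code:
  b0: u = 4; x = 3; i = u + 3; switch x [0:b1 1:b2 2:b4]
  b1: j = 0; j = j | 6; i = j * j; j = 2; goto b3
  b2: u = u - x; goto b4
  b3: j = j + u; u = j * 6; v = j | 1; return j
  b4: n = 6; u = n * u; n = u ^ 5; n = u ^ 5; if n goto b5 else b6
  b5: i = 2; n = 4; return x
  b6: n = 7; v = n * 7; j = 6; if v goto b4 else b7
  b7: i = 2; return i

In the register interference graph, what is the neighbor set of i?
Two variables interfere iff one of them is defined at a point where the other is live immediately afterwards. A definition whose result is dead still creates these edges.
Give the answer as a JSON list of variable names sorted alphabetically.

Answer: ["u", "x"]

Derivation:
def/use:
  b0: {i,u,x} / ∅
  b1: {i,j} / ∅
  b2: {u} / {u,x}
  b3: {j,u,v} / {j,u}
  b4: {n,u} / {u}
  b5: {i,n} / {x}
  b6: {j,n,v} / ∅
  b7: {i} / ∅

Backward fixpoint:
  live b0: ∅→{u,x}
  live b1: {u}→{j,u}
  live b2: {u,x}→{u,x}
  live b3: {j,u}→∅
  live b4: {u,x}→{u,x}
  live b5: {x}→∅
  live b6: {u,x}→{u,x}
  live b7: ∅→∅

Conflict graph:
  i — {u,x}
  j — {u,v,x}
  n — {u,x}
  u — {i,j,n,v,x}
  v — {j,u,x}
  x — {i,j,n,u,v}

N(i) = ["u", "x"]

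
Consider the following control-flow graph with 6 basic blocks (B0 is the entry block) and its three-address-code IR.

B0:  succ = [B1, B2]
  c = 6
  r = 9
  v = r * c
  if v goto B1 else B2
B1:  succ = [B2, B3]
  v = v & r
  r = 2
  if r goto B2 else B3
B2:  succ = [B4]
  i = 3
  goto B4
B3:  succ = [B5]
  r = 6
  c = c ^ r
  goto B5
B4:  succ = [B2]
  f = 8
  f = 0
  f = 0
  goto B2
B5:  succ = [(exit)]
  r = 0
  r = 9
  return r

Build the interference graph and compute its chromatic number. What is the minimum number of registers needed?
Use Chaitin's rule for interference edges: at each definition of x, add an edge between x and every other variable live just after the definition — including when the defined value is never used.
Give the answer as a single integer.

Answer: 3

Working:
Per-block:
  B0: def={c,r,v} ue=∅
  B1: def={r,v} ue={r,v}
  B2: def={i} ue=∅
  B3: def={c,r} ue={c}
  B4: def={f} ue=∅
  B5: def={r} ue=∅

Backward fixpoint:
  B0 li=∅ lo={c,r,v}
  B1 li={c,r,v} lo={c}
  B2 li=∅ lo=∅
  B3 li={c} lo=∅
  B4 li=∅ lo=∅
  B5 li=∅ lo=∅

Interfere edges:
  c — {r,v}
  f — ∅
  i — ∅
  r — {c,v}
  v — {c,r}

Registers:
  clique {c,r,v} ⇒ need ≥ 3
  assign c→R0 f→R0 i→R0 r→R1 v→R2 — no edge inside a register ⇒ χ ≤ 3
  χ = 3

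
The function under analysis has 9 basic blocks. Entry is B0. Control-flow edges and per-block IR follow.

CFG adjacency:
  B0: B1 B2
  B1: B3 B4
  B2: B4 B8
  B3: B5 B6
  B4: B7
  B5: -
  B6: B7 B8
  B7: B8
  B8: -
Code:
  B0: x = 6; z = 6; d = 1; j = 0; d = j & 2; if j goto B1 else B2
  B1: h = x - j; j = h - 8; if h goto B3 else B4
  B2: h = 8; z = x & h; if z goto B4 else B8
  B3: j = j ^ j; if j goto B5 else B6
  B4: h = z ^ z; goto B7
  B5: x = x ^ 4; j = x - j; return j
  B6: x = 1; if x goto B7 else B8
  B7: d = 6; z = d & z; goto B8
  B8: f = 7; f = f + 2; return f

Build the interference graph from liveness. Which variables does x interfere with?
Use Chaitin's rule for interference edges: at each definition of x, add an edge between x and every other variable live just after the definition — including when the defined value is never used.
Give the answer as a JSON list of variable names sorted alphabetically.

Per-block:
  B0: def={d,j,x,z} ue=∅
  B1: def={h,j} ue={j,x}
  B2: def={h,z} ue={x}
  B3: def={j} ue={j}
  B4: def={h} ue={z}
  B5: def={j,x} ue={j,x}
  B6: def={x} ue=∅
  B7: def={d,z} ue={z}
  B8: def={f} ue=∅

Liveness:
  B0: in=∅ out={j,x,z}
  B1: in={j,x,z} out={j,x,z}
  B2: in={x} out={z}
  B3: in={j,x,z} out={j,x,z}
  B4: in={z} out={z}
  B5: in={j,x} out=∅
  B6: in={z} out={z}
  B7: in={z} out=∅
  B8: in=∅ out=∅

Interference:
  d — {j,x,z}
  f — ∅
  h — {j,x,z}
  j — {d,h,x,z}
  x — {d,h,j,z}
  z — {d,h,j,x}

N(x) = ["d", "h", "j", "z"]

Answer: ["d", "h", "j", "z"]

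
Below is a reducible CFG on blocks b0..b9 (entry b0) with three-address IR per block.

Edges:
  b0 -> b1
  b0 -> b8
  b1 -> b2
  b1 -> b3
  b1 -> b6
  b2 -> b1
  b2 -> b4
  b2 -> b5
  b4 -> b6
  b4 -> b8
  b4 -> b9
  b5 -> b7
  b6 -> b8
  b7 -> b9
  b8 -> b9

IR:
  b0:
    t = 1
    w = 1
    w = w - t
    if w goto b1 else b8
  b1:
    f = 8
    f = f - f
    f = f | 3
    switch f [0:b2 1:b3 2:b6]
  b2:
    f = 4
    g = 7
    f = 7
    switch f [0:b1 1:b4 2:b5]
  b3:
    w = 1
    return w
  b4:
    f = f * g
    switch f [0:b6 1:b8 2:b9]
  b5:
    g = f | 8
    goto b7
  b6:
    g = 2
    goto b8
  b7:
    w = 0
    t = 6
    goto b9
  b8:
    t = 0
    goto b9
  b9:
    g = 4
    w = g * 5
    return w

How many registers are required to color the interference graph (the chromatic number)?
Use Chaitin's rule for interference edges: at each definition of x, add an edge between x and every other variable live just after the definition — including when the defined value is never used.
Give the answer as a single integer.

Answer: 2

Analysis:
Per-block:
  b0 def {t,w} use ∅
  b1 def {f} use ∅
  b2 def {f,g} use ∅
  b3 def {w} use ∅
  b4 def {f} use {f,g}
  b5 def {g} use {f}
  b6 def {g} use ∅
  b7 def {t,w} use ∅
  b8 def {t} use ∅
  b9 def {g,w} use ∅

Liveness:
  b0: in=∅ out=∅
  b1: in=∅ out=∅
  b2: in=∅ out={f,g}
  b3: in=∅ out=∅
  b4: in={f,g} out=∅
  b5: in={f} out=∅
  b6: in=∅ out=∅
  b7: in=∅ out=∅
  b8: in=∅ out=∅
  b9: in=∅ out=∅

Interference:
  f↔{g}
  g↔{f}
  t↔{w}
  w↔{t}

Registers:
  clique {f,g} ⇒ need ≥ 2
  2-colouring: R0={f,t}  R1={g,w}
  χ = 2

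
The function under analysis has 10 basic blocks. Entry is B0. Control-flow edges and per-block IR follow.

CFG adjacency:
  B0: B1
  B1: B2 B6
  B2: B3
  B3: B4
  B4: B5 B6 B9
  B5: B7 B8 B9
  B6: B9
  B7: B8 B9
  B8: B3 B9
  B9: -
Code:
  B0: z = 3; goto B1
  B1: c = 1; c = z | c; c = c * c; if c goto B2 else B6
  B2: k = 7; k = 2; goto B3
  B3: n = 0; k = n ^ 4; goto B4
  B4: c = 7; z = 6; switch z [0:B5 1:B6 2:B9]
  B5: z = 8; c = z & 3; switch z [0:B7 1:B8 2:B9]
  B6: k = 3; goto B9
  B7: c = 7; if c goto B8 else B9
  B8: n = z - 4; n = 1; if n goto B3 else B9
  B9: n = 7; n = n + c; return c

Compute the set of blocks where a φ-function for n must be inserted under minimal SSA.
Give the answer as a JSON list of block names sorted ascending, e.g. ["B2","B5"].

Answer: ["B3", "B6", "B9"]

Analysis:
idom tree: B1←B0 B2←B1 B3←B2 B4←B3 B5←B4 B6←B1 B7←B5 B8←B5 B9←B1
Dom∩ at merges:
  B3: preds {B2,B8}: {B0,B1,B2} ∩ {B0,B1,B2,B3,B4,B5,B8} = {B0,B1,B2}; idom=B2
  B6: preds {B1,B4}: {B0,B1} ∩ {B0,B1,B2,B3,B4} = {B0,B1}; idom=B1
  B8: preds {B5,B7}: {B0,B1,B2,B3,B4,B5} ∩ {B0,B1,B2,B3,B4,B5,B7} = {B0,B1,B2,B3,B4,B5}; idom=B5
  B9: preds {B4,B5,B6,B7,B8}: {B0,B1,B2,B3,B4} ∩ {B0,B1,B2,B3,B4,B5} ∩ {B0,B1,B6} ∩ {B0,B1,B2,B3,B4,B5,B7} ∩ {B0,B1,B2,B3,B4,B5,B8} = {B0,B1}; idom=B1

DF derivation:
  join B3 pred B2: · stop@B2
  join B3 pred B8: B8→B5→B4→B3 stop@B2
  join B6 pred B1: · stop@B1
  join B6 pred B4: B4→B3→B2 stop@B1
  join B8 pred B5: · stop@B5
  join B8 pred B7: B7 stop@B5
  join B9 pred B4: B4→B3→B2 stop@B1
  join B9 pred B5: B5→B4→B3→B2 stop@B1
  join B9 pred B6: B6 stop@B1
  join B9 pred B7: B7→B5→B4→B3→B2 stop@B1
  join B9 pred B8: B8→B5→B4→B3→B2 stop@B1
  B0: DF=∅
  B1: DF=∅
  B2: DF={B6,B9}
  B3: DF={B3,B6,B9}
  B4: DF={B3,B6,B9}
  B5: DF={B3,B9}
  B6: DF={B9}
  B7: DF={B8,B9}
  B8: DF={B3,B9}
  B9: DF=∅

φ for n: defs {B3,B8,B9}
  DF⁺ = {B3,B6,B9}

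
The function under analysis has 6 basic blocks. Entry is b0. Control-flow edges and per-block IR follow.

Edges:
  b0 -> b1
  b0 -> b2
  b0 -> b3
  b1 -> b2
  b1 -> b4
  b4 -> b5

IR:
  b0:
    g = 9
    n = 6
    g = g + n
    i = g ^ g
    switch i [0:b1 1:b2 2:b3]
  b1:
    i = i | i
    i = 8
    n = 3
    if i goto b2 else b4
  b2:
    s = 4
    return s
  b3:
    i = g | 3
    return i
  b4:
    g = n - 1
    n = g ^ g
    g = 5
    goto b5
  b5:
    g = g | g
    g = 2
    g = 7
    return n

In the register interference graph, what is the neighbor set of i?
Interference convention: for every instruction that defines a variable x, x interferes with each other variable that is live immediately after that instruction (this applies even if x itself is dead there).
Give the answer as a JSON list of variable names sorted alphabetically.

def/use:
  b0: def={g,i,n} ue=∅
  b1: def={i,n} ue={i}
  b2: def={s} ue=∅
  b3: def={i} ue={g}
  b4: def={g,n} ue={n}
  b5: def={g} ue={g,n}

Live sets:
  b0 li=∅ lo={g,i}
  b1 li={i} lo={n}
  b2 li=∅ lo=∅
  b3 li={g} lo=∅
  b4 li={n} lo={g,n}
  b5 li={g,n} lo=∅

Interfere edges:
  g: {i,n}
  i: {g,n}
  n: {g,i}
  s: ∅

N(i) = ["g", "n"]

Answer: ["g", "n"]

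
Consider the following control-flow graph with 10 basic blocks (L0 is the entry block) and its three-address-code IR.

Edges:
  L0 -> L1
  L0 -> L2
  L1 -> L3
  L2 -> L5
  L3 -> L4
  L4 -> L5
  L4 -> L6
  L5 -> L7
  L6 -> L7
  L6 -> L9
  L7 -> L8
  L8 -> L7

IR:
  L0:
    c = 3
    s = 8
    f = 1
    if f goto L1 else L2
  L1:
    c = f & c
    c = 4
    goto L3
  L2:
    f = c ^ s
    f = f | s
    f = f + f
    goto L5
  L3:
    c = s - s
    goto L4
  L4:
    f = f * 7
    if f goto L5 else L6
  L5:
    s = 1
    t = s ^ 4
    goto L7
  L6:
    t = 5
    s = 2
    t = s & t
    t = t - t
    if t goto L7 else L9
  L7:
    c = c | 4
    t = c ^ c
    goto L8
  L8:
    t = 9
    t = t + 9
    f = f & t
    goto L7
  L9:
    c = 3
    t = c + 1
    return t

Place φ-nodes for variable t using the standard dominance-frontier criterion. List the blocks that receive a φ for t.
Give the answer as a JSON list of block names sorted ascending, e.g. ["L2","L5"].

idom tree: L1←L0 L2←L0 L3←L1 L4←L3 L5←L0 L6←L4 L7←L0 L8←L7 L9←L6
Join-block Dom:
  L5: preds {L2,L4}: {L0,L2} ∩ {L0,L1,L3,L4} = {L0}; idom=L0
  L7: preds {L5,L6,L8}: {L0,L5} ∩ {L0,L1,L3,L4,L6} ∩ {L0,L7,L8} = {L0}; idom=L0

Frontier:
  L5←L2: walk L2 to L0
  L5←L4: walk L4→L3→L1 to L0
  L7←L5: walk L5 to L0
  L7←L6: walk L6→L4→L3→L1 to L0
  L7←L8: walk L8→L7 to L0
  L0 → ∅
  L1 → {L5,L7}
  L2 → {L5}
  L3 → {L5,L7}
  L4 → {L5,L7}
  L5 → {L7}
  L6 → {L7}
  L7 → {L7}
  L8 → {L7}
  L9 → ∅

φ for t: defs {L5,L6,L7,L8,L9}
  DF⁺ = {L7}

Answer: ["L7"]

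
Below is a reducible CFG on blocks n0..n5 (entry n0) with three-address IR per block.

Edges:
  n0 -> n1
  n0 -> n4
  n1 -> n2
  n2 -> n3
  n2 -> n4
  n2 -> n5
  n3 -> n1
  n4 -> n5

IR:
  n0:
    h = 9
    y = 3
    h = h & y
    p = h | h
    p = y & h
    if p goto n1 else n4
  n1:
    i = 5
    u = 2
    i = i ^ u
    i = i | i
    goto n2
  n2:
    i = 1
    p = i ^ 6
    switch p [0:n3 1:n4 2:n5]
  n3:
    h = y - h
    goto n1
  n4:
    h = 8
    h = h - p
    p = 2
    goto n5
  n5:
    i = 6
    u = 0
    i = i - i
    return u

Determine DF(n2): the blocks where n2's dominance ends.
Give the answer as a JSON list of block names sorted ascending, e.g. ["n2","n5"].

Answer: ["n1", "n4", "n5"]

Derivation:
idom tree: n1←n0 n2←n1 n3←n2 n4←n0 n5←n0
Dom∩ at merges:
  n1: preds {n0,n3}: {n0} ∩ {n0,n1,n2,n3} = {n0}; idom=n0
  n4: preds {n0,n2}: {n0} ∩ {n0,n1,n2} = {n0}; idom=n0
  n5: preds {n2,n4}: {n0,n1,n2} ∩ {n0,n4} = {n0}; idom=n0

DF walk-up:
  join n1 pred n0: · stop@n0
  join n1 pred n3: n3→n2→n1 stop@n0
  join n4 pred n0: · stop@n0
  join n4 pred n2: n2→n1 stop@n0
  join n5 pred n2: n2→n1 stop@n0
  join n5 pred n4: n4 stop@n0
  n0: DF=∅
  n1: DF={n1,n4,n5}
  n2: DF={n1,n4,n5}
  n3: DF={n1}
  n4: DF={n5}
  n5: DF=∅

DF(n2) = ["n1", "n4", "n5"]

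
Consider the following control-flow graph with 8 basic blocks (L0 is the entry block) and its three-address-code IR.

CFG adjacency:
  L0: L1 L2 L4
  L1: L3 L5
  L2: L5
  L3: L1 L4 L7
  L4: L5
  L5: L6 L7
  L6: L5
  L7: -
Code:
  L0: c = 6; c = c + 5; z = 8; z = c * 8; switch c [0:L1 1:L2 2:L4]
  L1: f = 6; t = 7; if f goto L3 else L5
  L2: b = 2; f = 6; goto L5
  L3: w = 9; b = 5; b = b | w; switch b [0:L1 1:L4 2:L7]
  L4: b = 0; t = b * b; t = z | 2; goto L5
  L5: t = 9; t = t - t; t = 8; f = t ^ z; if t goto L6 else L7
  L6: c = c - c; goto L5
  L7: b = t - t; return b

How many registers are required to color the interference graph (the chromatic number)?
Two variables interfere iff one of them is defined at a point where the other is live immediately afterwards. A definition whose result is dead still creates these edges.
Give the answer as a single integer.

def/use:
  L0: def={c,z} ue=∅
  L1: def={f,t} ue=∅
  L2: def={b,f} ue=∅
  L3: def={b,w} ue=∅
  L4: def={b,t} ue={z}
  L5: def={f,t} ue={z}
  L6: def={c} ue={c}
  L7: def={b} ue={t}

Liveness:
  live L0: ∅→{c,z}
  live L1: {c,z}→{c,t,z}
  live L2: {c,z}→{c,z}
  live L3: {c,t,z}→{c,t,z}
  live L4: {c,z}→{c,z}
  live L5: {c,z}→{c,t,z}
  live L6: {c,z}→{c,z}
  live L7: {t}→∅

Interfere edges:
  b↔{c,t,w,z}
  c↔{b,f,t,w,z}
  f↔{c,t,z}
  t↔{b,c,f,w,z}
  w↔{b,c,t,z}
  z↔{b,c,f,t,w}

Registers:
  lower bound: {b,c,t,w,z} mutually conflict ⇒ χ ≥ 5
  assign b→c3 c→c0 f→c3 t→c1 w→c4 z→c2 — no edge inside a register ⇒ χ ≤ 5
  χ = 5

Answer: 5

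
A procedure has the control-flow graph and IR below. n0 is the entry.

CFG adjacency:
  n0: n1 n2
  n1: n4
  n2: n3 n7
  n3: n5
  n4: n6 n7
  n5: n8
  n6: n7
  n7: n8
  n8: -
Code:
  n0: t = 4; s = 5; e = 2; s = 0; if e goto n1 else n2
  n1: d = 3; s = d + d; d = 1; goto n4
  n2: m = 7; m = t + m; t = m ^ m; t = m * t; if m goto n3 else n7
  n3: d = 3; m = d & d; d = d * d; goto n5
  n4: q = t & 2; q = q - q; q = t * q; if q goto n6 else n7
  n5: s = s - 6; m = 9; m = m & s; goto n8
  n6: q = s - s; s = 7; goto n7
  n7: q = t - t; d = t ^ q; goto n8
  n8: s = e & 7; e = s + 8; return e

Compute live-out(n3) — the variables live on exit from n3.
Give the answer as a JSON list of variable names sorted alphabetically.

Answer: ["e", "s"]

Derivation:
Per-block:
  n0: def={e,s,t} ue=∅
  n1: def={d,s} ue=∅
  n2: def={m,t} ue={t}
  n3: def={d,m} ue=∅
  n4: def={q} ue={t}
  n5: def={m,s} ue={s}
  n6: def={q,s} ue={s}
  n7: def={d,q} ue={t}
  n8: def={e,s} ue={e}

Live sets:
  n0: in=∅ out={e,s,t}
  n1: in={e,t} out={e,s,t}
  n2: in={e,s,t} out={e,s,t}
  n3: in={e,s} out={e,s}
  n4: in={e,s,t} out={e,s,t}
  n5: in={e,s} out={e}
  n6: in={e,s,t} out={e,t}
  n7: in={e,t} out={e}
  n8: in={e} out=∅

live-out(n3) = ["e", "s"]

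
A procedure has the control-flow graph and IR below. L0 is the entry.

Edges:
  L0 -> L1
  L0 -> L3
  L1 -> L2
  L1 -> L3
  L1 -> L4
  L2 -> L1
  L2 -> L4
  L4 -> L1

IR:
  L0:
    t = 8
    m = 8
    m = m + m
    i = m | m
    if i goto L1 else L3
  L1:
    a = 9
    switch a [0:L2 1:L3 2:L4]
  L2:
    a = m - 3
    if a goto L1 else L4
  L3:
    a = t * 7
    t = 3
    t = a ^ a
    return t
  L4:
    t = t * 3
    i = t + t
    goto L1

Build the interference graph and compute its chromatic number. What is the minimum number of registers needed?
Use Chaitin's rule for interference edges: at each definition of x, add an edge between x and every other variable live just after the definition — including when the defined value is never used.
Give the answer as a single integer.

Per-block:
  L0: {i,m,t} / ∅
  L1: {a} / ∅
  L2: {a} / {m}
  L3: {a,t} / {t}
  L4: {i,t} / {t}

Liveness:
  L0 li=∅ lo={m,t}
  L1 li={m,t} lo={m,t}
  L2 li={m,t} lo={m,t}
  L3 li={t} lo=∅
  L4 li={m,t} lo={m,t}

Interference:
  a↔{m,t}
  i↔{m,t}
  m↔{a,i,t}
  t↔{a,i,m}

Chromatic number:
  {a,m,t} pairwise interfere (3-clique) ⇒ χ ≥ 3
  assign a→R2 i→R2 m→R0 t→R1 — no edge inside a register ⇒ χ ≤ 3
  χ = 3

Answer: 3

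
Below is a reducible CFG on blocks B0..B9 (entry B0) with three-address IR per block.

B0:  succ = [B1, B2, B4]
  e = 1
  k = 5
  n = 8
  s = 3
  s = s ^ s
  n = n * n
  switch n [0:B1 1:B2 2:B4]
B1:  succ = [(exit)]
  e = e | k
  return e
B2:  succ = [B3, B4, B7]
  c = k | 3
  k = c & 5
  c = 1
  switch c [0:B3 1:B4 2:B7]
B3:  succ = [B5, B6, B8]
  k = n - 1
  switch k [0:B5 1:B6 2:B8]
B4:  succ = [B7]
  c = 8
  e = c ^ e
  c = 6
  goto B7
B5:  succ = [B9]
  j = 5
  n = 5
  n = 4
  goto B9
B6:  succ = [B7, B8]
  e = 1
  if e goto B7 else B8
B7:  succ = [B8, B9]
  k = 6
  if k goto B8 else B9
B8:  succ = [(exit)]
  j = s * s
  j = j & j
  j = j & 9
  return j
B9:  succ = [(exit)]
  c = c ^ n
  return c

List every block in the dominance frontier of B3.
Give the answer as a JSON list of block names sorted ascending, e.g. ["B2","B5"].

Answer: ["B7", "B8", "B9"]

Analysis:
idom tree: B1←B0 B2←B0 B3←B2 B4←B0 B5←B3 B6←B3 B7←B0 B8←B0 B9←B0
Join-block Dom:
  B4: preds {B0,B2}: {B0} ∩ {B0,B2} = {B0}; idom=B0
  B7: preds {B2,B4,B6}: {B0,B2} ∩ {B0,B4} ∩ {B0,B2,B3,B6} = {B0}; idom=B0
  B8: preds {B3,B6,B7}: {B0,B2,B3} ∩ {B0,B2,B3,B6} ∩ {B0,B7} = {B0}; idom=B0
  B9: preds {B5,B7}: {B0,B2,B3,B5} ∩ {B0,B7} = {B0}; idom=B0

DF derivation:
  B4←B0: walk · to B0
  B4←B2: walk B2 to B0
  B7←B2: walk B2 to B0
  B7←B4: walk B4 to B0
  B7←B6: walk B6→B3→B2 to B0
  B8←B3: walk B3→B2 to B0
  B8←B6: walk B6→B3→B2 to B0
  B8←B7: walk B7 to B0
  B9←B5: walk B5→B3→B2 to B0
  B9←B7: walk B7 to B0
  B0: DF=∅
  B1: DF=∅
  B2: DF={B4,B7,B8,B9}
  B3: DF={B7,B8,B9}
  B4: DF={B7}
  B5: DF={B9}
  B6: DF={B7,B8}
  B7: DF={B8,B9}
  B8: DF=∅
  B9: DF=∅

DF(B3) = ["B7", "B8", "B9"]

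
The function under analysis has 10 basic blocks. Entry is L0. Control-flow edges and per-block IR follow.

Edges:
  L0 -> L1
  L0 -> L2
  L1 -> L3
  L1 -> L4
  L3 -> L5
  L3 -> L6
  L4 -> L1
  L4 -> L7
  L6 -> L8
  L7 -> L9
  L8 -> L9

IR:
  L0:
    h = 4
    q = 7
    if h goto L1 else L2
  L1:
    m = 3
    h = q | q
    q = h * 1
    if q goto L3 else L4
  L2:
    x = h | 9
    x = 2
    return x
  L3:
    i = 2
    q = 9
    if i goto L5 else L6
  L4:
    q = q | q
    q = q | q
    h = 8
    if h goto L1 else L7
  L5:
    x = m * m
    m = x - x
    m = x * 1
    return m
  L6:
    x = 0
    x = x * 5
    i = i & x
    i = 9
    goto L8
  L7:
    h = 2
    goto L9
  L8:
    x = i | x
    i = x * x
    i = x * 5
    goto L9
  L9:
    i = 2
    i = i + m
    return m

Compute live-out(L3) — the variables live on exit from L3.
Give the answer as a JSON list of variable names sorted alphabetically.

Block summaries:
  L0: {h,q} / ∅
  L1: {h,m,q} / {q}
  L2: {x} / {h}
  L3: {i,q} / ∅
  L4: {h,q} / {q}
  L5: {m,x} / {m}
  L6: {i,x} / {i}
  L7: {h} / ∅
  L8: {i,x} / {i,x}
  L9: {i} / {m}

Liveness:
  L0 li=∅ lo={h,q}
  L1 li={q} lo={m,q}
  L2 li={h} lo=∅
  L3 li={m} lo={i,m}
  L4 li={m,q} lo={m,q}
  L5 li={m} lo=∅
  L6 li={i,m} lo={i,m,x}
  L7 li={m} lo={m}
  L8 li={i,m,x} lo={m}
  L9 li={m} lo=∅

live-out(L3) = ["i", "m"]

Answer: ["i", "m"]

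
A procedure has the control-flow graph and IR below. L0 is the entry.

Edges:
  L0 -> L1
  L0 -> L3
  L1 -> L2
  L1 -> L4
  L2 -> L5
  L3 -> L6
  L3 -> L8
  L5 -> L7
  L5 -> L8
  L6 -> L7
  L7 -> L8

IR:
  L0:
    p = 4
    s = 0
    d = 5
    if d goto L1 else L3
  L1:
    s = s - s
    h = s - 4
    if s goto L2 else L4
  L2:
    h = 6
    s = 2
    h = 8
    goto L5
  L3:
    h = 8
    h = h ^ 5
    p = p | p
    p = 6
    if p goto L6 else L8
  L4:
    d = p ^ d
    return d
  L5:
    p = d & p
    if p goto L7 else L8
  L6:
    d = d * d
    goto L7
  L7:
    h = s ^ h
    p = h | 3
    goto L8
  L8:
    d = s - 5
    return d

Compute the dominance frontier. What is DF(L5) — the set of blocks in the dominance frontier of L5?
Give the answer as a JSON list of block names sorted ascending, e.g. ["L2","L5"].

idom tree: L1←L0 L2←L1 L3←L0 L4←L1 L5←L2 L6←L3 L7←L0 L8←L0
Dom at joins:
  L7: preds {L5,L6}: {L0,L1,L2,L5} ∩ {L0,L3,L6} = {L0}; idom=L0
  L8: preds {L3,L5,L7}: {L0,L3} ∩ {L0,L1,L2,L5} ∩ {L0,L7} = {L0}; idom=L0

DF derivation:
  L7←L5: walk L5→L2→L1 to L0
  L7←L6: walk L6→L3 to L0
  L8←L3: walk L3 to L0
  L8←L5: walk L5→L2→L1 to L0
  L8←L7: walk L7 to L0
  DF(L0)=∅
  DF(L1)={L7,L8}
  DF(L2)={L7,L8}
  DF(L3)={L7,L8}
  DF(L4)=∅
  DF(L5)={L7,L8}
  DF(L6)={L7}
  DF(L7)={L8}
  DF(L8)=∅

DF(L5) = ["L7", "L8"]

Answer: ["L7", "L8"]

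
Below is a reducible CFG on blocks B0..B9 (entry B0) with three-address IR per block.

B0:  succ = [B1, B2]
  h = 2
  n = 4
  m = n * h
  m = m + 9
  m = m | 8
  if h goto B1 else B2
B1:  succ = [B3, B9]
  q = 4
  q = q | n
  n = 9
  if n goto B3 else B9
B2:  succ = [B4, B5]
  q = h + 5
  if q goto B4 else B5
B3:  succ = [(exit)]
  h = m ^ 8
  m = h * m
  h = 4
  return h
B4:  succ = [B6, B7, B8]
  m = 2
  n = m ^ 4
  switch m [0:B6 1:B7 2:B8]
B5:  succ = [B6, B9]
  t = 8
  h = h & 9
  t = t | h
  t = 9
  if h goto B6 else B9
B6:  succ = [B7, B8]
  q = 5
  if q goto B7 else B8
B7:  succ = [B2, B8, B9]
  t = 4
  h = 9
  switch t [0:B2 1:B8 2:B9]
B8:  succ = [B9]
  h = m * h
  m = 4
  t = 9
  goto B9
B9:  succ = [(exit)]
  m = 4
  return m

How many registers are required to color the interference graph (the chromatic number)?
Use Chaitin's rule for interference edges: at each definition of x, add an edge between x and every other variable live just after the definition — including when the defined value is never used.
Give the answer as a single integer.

Answer: 4

Derivation:
def/use:
  B0 def {h,m,n} use ∅
  B1 def {n,q} use {n}
  B2 def {q} use {h}
  B3 def {h,m} use {m}
  B4 def {m,n} use ∅
  B5 def {h,t} use {h}
  B6 def {q} use ∅
  B7 def {h,t} use ∅
  B8 def {h,m,t} use {h,m}
  B9 def {m} use ∅

Live sets:
  B0 li=∅ lo={h,m,n}
  B1 li={m,n} lo={m}
  B2 li={h,m} lo={h,m}
  B3 li={m} lo=∅
  B4 li={h} lo={h,m}
  B5 li={h,m} lo={h,m}
  B6 li={h,m} lo={h,m}
  B7 li={m} lo={h,m}
  B8 li={h,m} lo=∅
  B9 li=∅ lo=∅

Conflict graph:
  h: {m,n,q,t}
  m: {h,n,q,t}
  n: {h,m,q}
  q: {h,m,n}
  t: {h,m}

Colouring:
  {h,m,n,q} pairwise interfere (4-clique) ⇒ χ ≥ 4
  assign h→R0 m→R1 n→R2 q→R3 t→R2 — no edge inside a register ⇒ χ ≤ 4
  χ = 4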